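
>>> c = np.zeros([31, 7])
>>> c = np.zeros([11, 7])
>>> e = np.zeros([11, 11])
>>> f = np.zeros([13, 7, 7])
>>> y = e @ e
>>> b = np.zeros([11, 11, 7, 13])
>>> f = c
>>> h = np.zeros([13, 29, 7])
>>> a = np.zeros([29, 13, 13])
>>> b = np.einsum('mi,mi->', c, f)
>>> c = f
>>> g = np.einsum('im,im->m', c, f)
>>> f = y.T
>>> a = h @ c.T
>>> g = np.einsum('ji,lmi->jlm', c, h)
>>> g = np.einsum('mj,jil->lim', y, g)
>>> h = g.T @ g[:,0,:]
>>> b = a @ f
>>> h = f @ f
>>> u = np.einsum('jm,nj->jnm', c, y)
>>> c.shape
(11, 7)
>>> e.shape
(11, 11)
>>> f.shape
(11, 11)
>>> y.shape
(11, 11)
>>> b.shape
(13, 29, 11)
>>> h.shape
(11, 11)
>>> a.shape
(13, 29, 11)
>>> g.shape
(29, 13, 11)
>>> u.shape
(11, 11, 7)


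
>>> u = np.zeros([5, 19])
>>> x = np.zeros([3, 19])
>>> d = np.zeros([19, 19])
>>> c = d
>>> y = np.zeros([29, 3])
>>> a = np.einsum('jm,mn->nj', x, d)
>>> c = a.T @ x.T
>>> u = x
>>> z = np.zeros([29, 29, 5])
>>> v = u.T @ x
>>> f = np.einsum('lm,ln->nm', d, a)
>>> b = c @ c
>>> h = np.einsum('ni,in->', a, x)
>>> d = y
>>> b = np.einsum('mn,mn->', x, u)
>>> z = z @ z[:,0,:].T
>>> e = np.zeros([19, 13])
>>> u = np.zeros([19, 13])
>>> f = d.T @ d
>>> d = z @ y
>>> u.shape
(19, 13)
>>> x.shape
(3, 19)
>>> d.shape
(29, 29, 3)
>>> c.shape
(3, 3)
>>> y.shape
(29, 3)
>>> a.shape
(19, 3)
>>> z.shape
(29, 29, 29)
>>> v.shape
(19, 19)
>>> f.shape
(3, 3)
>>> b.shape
()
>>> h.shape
()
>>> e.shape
(19, 13)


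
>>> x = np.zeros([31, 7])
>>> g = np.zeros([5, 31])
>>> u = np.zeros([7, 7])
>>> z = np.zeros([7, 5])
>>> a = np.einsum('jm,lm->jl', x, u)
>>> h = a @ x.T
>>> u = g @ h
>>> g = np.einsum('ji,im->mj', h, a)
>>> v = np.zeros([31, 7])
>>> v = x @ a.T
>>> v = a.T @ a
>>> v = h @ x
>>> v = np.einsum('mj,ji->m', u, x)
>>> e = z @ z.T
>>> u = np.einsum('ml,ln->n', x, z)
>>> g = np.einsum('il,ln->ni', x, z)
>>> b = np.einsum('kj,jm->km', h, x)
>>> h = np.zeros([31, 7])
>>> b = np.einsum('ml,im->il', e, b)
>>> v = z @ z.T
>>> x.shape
(31, 7)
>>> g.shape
(5, 31)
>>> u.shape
(5,)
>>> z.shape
(7, 5)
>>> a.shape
(31, 7)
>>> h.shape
(31, 7)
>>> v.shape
(7, 7)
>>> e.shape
(7, 7)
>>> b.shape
(31, 7)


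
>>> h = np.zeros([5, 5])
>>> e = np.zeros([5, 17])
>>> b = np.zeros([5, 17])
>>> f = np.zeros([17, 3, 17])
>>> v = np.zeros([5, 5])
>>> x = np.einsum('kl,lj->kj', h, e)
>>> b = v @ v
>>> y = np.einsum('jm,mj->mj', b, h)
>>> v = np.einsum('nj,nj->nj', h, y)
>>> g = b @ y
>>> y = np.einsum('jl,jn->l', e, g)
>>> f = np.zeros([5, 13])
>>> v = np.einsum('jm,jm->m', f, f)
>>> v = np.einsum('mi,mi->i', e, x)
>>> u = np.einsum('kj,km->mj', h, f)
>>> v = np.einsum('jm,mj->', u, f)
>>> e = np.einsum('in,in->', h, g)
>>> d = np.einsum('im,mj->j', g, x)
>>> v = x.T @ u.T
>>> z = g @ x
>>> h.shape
(5, 5)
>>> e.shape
()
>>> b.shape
(5, 5)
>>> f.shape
(5, 13)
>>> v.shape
(17, 13)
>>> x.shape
(5, 17)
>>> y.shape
(17,)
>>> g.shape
(5, 5)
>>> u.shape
(13, 5)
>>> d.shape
(17,)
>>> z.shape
(5, 17)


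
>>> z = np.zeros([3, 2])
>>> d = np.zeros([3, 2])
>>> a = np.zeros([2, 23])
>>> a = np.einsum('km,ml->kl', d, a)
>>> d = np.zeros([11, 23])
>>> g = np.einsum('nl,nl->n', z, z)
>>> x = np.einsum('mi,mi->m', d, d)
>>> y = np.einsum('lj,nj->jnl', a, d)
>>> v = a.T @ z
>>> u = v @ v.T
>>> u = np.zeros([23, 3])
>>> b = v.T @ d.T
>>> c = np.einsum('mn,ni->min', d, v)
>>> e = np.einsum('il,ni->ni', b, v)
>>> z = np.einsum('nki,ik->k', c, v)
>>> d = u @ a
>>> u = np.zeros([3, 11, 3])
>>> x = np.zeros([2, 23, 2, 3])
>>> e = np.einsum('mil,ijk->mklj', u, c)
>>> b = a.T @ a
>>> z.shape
(2,)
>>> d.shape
(23, 23)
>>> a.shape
(3, 23)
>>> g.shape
(3,)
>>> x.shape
(2, 23, 2, 3)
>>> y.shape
(23, 11, 3)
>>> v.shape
(23, 2)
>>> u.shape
(3, 11, 3)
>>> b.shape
(23, 23)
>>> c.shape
(11, 2, 23)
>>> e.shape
(3, 23, 3, 2)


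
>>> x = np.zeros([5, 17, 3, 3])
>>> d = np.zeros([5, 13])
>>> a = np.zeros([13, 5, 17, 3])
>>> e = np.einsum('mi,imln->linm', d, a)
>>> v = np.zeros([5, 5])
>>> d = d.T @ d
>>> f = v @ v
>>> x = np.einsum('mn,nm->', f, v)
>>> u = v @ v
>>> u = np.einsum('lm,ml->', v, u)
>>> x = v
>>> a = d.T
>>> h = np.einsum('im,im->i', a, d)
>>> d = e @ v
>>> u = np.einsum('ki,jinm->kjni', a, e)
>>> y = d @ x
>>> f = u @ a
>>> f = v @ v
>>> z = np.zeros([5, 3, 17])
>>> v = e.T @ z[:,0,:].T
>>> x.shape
(5, 5)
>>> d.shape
(17, 13, 3, 5)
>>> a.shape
(13, 13)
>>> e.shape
(17, 13, 3, 5)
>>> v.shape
(5, 3, 13, 5)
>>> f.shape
(5, 5)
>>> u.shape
(13, 17, 3, 13)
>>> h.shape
(13,)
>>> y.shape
(17, 13, 3, 5)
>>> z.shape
(5, 3, 17)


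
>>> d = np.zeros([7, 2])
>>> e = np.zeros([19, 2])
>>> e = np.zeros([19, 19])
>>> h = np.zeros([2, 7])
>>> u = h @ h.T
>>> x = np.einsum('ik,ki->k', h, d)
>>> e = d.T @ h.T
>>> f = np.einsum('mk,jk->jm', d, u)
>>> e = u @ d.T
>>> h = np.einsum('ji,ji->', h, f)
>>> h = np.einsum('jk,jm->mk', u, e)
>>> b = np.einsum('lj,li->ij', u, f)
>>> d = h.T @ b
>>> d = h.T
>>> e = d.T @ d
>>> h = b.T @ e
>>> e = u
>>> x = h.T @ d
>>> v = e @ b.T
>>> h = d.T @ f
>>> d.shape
(2, 7)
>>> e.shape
(2, 2)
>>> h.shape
(7, 7)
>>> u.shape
(2, 2)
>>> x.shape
(7, 7)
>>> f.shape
(2, 7)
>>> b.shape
(7, 2)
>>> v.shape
(2, 7)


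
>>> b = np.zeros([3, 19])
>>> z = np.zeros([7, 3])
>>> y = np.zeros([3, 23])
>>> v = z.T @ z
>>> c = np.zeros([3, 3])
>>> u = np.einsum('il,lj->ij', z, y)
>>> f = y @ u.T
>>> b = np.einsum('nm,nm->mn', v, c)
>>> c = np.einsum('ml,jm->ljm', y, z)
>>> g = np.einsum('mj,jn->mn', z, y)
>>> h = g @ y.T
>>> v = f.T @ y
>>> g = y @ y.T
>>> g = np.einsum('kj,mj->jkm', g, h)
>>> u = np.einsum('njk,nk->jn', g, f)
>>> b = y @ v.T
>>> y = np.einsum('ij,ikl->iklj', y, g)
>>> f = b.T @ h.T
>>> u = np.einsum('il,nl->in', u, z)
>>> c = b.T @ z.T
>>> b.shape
(3, 7)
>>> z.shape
(7, 3)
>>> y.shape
(3, 3, 7, 23)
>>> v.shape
(7, 23)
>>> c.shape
(7, 7)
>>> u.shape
(3, 7)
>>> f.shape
(7, 7)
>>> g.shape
(3, 3, 7)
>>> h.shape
(7, 3)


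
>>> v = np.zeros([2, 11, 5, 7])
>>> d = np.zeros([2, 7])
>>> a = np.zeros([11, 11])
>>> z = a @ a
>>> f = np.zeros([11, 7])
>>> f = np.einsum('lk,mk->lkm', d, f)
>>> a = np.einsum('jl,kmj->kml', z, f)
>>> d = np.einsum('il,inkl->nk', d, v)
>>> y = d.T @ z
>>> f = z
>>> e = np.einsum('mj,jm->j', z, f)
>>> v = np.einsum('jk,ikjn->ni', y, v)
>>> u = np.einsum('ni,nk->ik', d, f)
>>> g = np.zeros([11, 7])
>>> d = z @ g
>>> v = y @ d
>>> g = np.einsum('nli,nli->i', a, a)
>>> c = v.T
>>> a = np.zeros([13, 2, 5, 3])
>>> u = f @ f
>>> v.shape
(5, 7)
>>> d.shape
(11, 7)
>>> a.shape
(13, 2, 5, 3)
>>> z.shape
(11, 11)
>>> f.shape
(11, 11)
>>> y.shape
(5, 11)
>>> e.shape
(11,)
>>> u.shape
(11, 11)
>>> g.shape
(11,)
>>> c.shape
(7, 5)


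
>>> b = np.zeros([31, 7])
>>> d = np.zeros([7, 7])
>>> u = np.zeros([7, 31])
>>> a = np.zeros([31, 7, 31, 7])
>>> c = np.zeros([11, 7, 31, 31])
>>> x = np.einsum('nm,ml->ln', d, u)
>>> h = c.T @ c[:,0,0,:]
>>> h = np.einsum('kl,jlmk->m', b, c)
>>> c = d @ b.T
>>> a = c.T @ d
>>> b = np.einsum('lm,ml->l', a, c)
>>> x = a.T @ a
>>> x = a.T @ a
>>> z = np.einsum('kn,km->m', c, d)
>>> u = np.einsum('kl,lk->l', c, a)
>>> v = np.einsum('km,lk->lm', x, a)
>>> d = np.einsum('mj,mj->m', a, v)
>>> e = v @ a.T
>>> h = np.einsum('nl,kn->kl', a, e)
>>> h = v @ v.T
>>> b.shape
(31,)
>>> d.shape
(31,)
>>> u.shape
(31,)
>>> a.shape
(31, 7)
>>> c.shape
(7, 31)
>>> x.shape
(7, 7)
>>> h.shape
(31, 31)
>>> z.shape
(7,)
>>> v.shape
(31, 7)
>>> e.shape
(31, 31)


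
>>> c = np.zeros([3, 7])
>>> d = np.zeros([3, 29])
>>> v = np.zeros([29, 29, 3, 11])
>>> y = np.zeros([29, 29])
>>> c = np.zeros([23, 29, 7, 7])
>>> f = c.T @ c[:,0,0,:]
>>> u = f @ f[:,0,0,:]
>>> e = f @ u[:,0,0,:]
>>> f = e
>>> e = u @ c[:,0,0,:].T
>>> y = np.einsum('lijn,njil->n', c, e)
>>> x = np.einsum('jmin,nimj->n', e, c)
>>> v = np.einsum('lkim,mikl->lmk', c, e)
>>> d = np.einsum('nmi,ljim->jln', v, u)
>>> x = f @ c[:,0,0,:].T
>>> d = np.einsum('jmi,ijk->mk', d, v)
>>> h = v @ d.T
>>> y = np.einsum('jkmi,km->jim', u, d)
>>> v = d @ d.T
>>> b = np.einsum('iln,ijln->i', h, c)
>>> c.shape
(23, 29, 7, 7)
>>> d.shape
(7, 29)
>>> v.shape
(7, 7)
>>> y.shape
(7, 7, 29)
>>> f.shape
(7, 7, 29, 7)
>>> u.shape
(7, 7, 29, 7)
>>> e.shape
(7, 7, 29, 23)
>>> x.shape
(7, 7, 29, 23)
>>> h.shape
(23, 7, 7)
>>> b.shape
(23,)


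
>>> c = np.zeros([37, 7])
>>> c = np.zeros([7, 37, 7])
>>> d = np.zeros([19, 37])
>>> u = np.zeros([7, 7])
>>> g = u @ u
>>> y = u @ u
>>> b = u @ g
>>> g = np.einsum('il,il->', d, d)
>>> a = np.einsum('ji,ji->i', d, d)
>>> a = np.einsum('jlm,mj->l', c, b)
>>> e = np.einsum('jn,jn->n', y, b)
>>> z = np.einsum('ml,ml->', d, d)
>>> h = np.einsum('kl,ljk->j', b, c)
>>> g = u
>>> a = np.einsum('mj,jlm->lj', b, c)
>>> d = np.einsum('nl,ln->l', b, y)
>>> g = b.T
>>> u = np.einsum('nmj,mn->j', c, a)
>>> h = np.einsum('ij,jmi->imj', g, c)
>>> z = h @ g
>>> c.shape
(7, 37, 7)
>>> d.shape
(7,)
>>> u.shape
(7,)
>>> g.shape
(7, 7)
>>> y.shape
(7, 7)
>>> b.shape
(7, 7)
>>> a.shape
(37, 7)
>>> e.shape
(7,)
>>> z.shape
(7, 37, 7)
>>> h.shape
(7, 37, 7)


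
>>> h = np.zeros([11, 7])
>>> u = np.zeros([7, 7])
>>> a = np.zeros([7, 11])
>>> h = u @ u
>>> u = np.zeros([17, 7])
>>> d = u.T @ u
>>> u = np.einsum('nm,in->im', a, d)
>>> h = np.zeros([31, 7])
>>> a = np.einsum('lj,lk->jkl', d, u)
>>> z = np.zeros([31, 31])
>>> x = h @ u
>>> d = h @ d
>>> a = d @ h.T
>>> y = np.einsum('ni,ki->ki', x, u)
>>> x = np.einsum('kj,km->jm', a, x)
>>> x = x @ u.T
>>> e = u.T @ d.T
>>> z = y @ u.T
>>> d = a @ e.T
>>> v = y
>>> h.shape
(31, 7)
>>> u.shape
(7, 11)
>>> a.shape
(31, 31)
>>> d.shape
(31, 11)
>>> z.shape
(7, 7)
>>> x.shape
(31, 7)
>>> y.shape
(7, 11)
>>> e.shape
(11, 31)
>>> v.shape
(7, 11)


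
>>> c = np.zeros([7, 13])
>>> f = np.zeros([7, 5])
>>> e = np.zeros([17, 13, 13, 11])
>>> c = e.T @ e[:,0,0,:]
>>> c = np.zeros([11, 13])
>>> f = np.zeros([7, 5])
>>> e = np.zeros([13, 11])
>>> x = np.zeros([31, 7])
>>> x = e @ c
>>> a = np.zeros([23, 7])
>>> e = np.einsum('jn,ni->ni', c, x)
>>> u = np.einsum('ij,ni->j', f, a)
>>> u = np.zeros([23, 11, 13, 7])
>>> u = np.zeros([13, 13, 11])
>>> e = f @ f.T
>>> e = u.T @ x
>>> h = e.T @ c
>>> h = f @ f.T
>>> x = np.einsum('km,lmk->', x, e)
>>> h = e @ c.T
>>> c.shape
(11, 13)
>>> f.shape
(7, 5)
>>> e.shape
(11, 13, 13)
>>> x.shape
()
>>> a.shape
(23, 7)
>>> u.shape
(13, 13, 11)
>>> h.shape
(11, 13, 11)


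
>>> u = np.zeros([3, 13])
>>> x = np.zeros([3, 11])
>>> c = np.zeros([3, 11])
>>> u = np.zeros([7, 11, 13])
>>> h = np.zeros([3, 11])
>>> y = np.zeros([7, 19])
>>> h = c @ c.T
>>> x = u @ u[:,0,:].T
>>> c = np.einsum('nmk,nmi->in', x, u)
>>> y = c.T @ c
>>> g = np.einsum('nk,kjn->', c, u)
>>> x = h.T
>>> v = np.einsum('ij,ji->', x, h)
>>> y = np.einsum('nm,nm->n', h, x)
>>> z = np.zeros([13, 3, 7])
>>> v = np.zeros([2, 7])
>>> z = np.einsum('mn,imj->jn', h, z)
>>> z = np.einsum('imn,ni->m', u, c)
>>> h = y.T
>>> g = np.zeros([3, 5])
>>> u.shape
(7, 11, 13)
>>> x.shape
(3, 3)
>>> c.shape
(13, 7)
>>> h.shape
(3,)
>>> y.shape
(3,)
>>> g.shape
(3, 5)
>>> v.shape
(2, 7)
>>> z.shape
(11,)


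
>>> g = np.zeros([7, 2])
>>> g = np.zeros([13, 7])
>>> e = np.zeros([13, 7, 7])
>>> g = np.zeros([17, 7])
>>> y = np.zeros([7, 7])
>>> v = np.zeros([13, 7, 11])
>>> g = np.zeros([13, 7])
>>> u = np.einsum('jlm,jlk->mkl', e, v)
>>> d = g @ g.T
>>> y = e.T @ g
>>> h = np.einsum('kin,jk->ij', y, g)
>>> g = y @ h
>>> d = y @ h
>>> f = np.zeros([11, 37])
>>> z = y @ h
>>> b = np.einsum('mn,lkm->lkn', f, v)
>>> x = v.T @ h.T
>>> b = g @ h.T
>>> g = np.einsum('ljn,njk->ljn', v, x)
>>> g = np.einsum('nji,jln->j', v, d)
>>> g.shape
(7,)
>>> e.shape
(13, 7, 7)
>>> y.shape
(7, 7, 7)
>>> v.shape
(13, 7, 11)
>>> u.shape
(7, 11, 7)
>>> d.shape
(7, 7, 13)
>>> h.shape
(7, 13)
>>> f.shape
(11, 37)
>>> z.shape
(7, 7, 13)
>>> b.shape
(7, 7, 7)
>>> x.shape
(11, 7, 7)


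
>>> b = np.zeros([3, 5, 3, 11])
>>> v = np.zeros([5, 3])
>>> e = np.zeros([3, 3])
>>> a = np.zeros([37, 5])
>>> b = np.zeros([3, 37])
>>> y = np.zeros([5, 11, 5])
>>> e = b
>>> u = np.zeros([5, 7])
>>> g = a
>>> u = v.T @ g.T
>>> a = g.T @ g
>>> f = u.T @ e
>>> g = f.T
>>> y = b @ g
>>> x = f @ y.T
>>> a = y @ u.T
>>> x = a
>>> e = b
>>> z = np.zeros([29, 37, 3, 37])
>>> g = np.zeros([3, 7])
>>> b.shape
(3, 37)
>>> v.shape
(5, 3)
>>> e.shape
(3, 37)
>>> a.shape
(3, 3)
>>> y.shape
(3, 37)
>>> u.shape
(3, 37)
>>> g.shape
(3, 7)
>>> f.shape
(37, 37)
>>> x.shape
(3, 3)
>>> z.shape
(29, 37, 3, 37)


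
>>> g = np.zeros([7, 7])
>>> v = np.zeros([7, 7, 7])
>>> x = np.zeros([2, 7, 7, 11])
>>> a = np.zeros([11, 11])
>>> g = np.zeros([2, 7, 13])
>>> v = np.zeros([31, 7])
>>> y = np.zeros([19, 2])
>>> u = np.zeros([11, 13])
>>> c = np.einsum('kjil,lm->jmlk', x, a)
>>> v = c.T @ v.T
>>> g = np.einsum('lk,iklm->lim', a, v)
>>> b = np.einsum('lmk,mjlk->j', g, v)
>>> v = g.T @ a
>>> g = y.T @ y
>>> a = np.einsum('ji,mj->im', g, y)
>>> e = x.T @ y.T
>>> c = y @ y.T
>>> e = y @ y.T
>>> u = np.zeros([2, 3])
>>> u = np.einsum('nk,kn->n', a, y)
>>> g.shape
(2, 2)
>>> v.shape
(31, 2, 11)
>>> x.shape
(2, 7, 7, 11)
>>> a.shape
(2, 19)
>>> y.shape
(19, 2)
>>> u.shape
(2,)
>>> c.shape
(19, 19)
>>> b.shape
(11,)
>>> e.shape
(19, 19)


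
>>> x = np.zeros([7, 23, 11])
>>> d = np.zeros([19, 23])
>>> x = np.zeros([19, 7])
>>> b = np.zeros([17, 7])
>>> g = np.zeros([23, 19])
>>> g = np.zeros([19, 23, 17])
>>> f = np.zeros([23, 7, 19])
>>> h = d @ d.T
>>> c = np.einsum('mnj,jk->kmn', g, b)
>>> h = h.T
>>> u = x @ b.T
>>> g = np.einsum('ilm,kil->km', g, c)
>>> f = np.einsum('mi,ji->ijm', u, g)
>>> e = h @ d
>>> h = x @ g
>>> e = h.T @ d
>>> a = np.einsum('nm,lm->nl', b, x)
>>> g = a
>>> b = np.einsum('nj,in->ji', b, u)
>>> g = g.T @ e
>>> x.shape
(19, 7)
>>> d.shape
(19, 23)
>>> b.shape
(7, 19)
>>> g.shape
(19, 23)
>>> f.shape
(17, 7, 19)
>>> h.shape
(19, 17)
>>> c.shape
(7, 19, 23)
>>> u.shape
(19, 17)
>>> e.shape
(17, 23)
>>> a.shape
(17, 19)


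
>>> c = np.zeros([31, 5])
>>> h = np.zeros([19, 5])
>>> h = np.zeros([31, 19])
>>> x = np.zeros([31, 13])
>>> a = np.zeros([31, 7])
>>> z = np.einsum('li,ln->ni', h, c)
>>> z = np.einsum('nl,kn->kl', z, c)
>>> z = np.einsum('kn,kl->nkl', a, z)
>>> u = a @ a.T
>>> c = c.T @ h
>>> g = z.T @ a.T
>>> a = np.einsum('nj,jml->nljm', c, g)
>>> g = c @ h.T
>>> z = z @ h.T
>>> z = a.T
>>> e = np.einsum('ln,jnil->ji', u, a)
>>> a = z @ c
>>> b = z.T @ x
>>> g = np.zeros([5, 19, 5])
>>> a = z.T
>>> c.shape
(5, 19)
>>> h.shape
(31, 19)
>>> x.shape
(31, 13)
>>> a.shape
(5, 31, 19, 31)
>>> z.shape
(31, 19, 31, 5)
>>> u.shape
(31, 31)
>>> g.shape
(5, 19, 5)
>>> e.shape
(5, 19)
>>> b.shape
(5, 31, 19, 13)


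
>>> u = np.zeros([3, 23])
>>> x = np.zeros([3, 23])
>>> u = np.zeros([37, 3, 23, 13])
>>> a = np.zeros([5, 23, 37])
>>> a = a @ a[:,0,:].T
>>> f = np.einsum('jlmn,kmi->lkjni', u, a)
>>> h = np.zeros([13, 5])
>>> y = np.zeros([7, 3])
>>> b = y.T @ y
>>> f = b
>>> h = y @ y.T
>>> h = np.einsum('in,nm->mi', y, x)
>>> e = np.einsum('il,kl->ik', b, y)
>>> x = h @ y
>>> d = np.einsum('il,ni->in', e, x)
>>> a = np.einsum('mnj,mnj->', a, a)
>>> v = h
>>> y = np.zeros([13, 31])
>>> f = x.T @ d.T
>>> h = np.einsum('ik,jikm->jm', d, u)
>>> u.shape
(37, 3, 23, 13)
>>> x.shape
(23, 3)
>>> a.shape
()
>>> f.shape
(3, 3)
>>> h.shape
(37, 13)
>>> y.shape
(13, 31)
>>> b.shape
(3, 3)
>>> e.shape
(3, 7)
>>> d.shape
(3, 23)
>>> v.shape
(23, 7)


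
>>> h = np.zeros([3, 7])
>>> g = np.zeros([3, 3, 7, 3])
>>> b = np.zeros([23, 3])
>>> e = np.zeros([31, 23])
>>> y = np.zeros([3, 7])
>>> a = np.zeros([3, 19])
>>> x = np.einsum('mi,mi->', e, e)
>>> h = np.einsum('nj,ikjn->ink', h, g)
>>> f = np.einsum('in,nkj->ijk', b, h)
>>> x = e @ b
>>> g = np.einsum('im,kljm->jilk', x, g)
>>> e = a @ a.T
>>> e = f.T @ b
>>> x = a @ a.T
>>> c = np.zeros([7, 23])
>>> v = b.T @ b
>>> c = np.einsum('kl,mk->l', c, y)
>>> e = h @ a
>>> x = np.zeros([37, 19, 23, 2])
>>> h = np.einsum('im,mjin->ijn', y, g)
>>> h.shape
(3, 31, 3)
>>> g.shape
(7, 31, 3, 3)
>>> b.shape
(23, 3)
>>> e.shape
(3, 3, 19)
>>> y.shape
(3, 7)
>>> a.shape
(3, 19)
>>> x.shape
(37, 19, 23, 2)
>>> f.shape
(23, 3, 3)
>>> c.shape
(23,)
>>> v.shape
(3, 3)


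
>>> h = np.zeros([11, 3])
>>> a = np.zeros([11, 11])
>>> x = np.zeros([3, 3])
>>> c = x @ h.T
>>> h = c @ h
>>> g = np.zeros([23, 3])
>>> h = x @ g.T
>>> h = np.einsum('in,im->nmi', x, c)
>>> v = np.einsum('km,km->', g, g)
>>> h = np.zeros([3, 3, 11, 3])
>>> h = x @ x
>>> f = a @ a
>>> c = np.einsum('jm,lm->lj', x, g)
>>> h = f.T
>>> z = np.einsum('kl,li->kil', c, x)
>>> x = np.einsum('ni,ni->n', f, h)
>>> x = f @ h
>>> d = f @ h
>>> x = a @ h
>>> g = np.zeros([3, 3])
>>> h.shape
(11, 11)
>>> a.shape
(11, 11)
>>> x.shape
(11, 11)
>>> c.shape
(23, 3)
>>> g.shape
(3, 3)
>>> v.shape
()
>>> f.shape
(11, 11)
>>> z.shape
(23, 3, 3)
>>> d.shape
(11, 11)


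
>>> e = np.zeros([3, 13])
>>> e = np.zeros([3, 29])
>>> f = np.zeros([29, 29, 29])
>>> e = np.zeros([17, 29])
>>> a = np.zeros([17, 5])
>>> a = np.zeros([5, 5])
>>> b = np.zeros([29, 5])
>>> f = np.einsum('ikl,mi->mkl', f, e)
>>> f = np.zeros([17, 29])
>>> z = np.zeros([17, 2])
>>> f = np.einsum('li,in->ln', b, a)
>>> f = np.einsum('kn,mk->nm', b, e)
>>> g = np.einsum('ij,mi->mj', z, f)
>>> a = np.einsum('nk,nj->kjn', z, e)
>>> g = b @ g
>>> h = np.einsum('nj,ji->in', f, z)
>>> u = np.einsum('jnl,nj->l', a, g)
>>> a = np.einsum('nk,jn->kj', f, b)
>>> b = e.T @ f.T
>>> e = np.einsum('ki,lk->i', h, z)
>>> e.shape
(5,)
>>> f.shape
(5, 17)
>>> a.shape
(17, 29)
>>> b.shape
(29, 5)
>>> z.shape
(17, 2)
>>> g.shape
(29, 2)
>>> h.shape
(2, 5)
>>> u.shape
(17,)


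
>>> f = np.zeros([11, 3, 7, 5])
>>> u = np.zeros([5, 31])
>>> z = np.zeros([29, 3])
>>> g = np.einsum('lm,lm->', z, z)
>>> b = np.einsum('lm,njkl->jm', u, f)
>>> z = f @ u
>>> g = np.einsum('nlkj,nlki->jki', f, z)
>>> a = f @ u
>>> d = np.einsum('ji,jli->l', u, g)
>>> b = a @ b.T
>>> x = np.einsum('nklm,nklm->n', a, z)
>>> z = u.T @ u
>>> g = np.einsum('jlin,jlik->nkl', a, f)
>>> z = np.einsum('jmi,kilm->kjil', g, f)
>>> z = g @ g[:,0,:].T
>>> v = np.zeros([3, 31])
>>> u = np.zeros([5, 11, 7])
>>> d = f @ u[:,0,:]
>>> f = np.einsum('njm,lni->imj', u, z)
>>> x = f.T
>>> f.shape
(31, 7, 11)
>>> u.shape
(5, 11, 7)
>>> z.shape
(31, 5, 31)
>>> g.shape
(31, 5, 3)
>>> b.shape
(11, 3, 7, 3)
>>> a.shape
(11, 3, 7, 31)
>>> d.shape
(11, 3, 7, 7)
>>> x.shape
(11, 7, 31)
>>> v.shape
(3, 31)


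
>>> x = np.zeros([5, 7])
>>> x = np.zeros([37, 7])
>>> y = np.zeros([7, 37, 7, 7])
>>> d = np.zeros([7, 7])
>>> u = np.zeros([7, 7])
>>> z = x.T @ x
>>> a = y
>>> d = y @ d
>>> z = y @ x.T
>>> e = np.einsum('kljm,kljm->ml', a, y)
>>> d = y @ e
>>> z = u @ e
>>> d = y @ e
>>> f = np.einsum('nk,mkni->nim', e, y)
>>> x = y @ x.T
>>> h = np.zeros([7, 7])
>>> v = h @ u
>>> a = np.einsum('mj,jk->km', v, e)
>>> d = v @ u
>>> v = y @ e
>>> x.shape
(7, 37, 7, 37)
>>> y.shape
(7, 37, 7, 7)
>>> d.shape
(7, 7)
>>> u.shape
(7, 7)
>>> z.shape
(7, 37)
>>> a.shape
(37, 7)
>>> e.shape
(7, 37)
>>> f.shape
(7, 7, 7)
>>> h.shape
(7, 7)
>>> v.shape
(7, 37, 7, 37)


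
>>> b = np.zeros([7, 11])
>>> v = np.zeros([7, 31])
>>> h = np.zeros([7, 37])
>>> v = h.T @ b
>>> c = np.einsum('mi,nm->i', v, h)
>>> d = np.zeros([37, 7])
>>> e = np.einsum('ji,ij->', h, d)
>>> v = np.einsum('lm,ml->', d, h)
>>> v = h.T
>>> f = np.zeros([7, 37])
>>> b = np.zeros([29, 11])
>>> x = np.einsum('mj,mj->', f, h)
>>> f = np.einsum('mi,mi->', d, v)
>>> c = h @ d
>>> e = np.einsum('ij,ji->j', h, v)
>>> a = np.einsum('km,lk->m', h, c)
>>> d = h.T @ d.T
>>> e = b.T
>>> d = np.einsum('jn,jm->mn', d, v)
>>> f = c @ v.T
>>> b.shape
(29, 11)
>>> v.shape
(37, 7)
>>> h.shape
(7, 37)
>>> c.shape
(7, 7)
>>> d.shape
(7, 37)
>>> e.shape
(11, 29)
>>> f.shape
(7, 37)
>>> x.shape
()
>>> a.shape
(37,)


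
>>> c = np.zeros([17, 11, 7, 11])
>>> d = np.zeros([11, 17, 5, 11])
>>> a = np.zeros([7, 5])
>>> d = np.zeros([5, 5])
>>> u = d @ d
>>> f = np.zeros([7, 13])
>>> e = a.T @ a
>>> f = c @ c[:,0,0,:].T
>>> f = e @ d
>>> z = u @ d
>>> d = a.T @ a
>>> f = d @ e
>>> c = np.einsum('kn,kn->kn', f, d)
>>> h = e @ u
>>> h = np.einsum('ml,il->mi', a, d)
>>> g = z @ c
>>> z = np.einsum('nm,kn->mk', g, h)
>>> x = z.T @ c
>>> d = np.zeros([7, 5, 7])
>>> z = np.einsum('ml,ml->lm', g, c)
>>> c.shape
(5, 5)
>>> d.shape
(7, 5, 7)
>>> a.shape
(7, 5)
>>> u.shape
(5, 5)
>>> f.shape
(5, 5)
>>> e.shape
(5, 5)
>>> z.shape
(5, 5)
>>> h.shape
(7, 5)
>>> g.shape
(5, 5)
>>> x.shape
(7, 5)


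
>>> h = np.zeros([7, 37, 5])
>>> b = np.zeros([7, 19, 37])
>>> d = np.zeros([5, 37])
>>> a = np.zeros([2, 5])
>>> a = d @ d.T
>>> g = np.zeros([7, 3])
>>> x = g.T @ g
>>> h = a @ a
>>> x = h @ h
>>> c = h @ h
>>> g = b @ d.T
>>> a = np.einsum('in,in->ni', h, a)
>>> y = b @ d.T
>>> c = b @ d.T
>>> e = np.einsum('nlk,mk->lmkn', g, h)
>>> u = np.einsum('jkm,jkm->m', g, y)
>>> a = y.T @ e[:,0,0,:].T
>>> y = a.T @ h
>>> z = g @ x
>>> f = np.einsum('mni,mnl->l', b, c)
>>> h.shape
(5, 5)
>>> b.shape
(7, 19, 37)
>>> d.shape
(5, 37)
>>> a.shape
(5, 19, 19)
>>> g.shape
(7, 19, 5)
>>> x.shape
(5, 5)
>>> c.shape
(7, 19, 5)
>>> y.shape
(19, 19, 5)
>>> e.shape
(19, 5, 5, 7)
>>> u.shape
(5,)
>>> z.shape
(7, 19, 5)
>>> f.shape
(5,)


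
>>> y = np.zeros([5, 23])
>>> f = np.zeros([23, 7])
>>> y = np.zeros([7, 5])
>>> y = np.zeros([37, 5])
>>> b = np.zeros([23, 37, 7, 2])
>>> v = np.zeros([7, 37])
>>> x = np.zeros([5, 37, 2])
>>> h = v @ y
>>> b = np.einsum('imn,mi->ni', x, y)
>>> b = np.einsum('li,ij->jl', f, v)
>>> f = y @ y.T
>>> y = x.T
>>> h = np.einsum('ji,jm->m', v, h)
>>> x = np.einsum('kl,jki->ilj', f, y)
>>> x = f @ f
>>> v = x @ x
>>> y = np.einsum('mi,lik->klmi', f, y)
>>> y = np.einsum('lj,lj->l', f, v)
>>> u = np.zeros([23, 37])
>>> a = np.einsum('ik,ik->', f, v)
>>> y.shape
(37,)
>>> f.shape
(37, 37)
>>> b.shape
(37, 23)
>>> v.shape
(37, 37)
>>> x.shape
(37, 37)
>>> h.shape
(5,)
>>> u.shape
(23, 37)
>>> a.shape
()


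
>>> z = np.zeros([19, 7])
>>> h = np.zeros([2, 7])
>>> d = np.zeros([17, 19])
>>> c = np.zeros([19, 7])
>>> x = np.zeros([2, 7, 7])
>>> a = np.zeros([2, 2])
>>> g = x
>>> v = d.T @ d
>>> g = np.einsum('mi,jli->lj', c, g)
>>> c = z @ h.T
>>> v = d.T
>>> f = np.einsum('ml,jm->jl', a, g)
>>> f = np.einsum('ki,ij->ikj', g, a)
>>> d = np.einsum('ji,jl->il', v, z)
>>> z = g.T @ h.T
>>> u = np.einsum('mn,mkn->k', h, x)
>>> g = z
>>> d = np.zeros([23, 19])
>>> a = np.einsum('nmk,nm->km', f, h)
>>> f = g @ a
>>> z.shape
(2, 2)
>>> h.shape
(2, 7)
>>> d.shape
(23, 19)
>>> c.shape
(19, 2)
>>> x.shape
(2, 7, 7)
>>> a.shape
(2, 7)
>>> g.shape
(2, 2)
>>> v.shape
(19, 17)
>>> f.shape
(2, 7)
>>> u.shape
(7,)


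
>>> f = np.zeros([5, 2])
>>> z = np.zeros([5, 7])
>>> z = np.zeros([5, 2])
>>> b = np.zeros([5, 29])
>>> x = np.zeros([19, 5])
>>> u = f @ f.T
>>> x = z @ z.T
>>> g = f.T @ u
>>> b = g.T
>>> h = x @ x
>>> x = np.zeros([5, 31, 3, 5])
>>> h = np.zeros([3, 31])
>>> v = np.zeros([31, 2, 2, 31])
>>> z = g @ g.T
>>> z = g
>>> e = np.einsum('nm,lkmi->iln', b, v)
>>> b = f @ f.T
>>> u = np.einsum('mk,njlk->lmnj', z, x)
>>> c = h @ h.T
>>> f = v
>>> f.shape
(31, 2, 2, 31)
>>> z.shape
(2, 5)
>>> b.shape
(5, 5)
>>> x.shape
(5, 31, 3, 5)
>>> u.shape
(3, 2, 5, 31)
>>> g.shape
(2, 5)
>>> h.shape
(3, 31)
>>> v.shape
(31, 2, 2, 31)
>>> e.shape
(31, 31, 5)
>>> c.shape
(3, 3)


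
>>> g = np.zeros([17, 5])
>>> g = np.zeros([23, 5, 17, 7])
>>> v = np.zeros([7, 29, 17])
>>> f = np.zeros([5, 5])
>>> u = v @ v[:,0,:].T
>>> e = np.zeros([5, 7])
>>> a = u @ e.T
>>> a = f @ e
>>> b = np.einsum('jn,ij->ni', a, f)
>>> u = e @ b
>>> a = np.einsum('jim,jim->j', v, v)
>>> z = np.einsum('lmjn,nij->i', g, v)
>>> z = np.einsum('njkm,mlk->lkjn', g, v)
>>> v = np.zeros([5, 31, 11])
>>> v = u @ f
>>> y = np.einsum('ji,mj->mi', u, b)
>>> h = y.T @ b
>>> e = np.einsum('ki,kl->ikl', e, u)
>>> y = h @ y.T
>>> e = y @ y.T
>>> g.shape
(23, 5, 17, 7)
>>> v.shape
(5, 5)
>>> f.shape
(5, 5)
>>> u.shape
(5, 5)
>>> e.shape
(5, 5)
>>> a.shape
(7,)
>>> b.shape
(7, 5)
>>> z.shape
(29, 17, 5, 23)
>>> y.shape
(5, 7)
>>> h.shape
(5, 5)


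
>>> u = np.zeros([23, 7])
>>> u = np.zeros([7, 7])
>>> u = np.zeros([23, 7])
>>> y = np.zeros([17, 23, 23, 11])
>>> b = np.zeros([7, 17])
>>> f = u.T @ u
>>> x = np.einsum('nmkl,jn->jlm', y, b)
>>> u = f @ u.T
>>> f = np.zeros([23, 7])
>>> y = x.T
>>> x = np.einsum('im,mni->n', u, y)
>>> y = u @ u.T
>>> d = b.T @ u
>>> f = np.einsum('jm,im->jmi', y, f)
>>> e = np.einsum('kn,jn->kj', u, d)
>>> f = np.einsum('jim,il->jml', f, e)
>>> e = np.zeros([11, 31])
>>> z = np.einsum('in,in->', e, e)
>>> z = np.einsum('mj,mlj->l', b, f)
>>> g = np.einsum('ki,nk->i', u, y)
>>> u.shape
(7, 23)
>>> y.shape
(7, 7)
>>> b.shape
(7, 17)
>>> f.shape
(7, 23, 17)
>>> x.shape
(11,)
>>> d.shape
(17, 23)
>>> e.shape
(11, 31)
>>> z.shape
(23,)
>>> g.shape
(23,)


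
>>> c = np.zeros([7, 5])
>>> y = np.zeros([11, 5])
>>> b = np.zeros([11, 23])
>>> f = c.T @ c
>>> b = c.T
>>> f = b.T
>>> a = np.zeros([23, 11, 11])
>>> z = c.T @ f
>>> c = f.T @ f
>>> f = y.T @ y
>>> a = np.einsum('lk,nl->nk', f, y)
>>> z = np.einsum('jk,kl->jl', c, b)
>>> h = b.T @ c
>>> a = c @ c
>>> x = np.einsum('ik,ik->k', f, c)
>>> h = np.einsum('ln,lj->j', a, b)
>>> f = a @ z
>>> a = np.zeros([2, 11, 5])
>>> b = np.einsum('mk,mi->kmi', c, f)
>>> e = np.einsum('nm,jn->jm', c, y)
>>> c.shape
(5, 5)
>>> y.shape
(11, 5)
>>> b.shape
(5, 5, 7)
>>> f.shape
(5, 7)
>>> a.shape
(2, 11, 5)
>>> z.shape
(5, 7)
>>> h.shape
(7,)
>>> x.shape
(5,)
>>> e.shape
(11, 5)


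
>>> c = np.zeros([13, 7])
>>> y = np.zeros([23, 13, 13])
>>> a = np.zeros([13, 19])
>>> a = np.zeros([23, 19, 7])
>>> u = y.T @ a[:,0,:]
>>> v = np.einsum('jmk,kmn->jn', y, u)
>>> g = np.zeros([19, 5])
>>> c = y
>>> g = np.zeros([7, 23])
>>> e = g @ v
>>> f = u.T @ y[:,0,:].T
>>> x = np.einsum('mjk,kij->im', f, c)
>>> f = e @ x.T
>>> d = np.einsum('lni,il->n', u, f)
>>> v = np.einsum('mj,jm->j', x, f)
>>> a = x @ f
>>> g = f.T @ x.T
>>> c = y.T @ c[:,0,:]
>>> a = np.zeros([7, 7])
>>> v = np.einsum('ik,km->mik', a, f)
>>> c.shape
(13, 13, 13)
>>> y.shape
(23, 13, 13)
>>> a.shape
(7, 7)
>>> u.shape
(13, 13, 7)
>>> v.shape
(13, 7, 7)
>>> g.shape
(13, 13)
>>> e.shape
(7, 7)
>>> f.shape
(7, 13)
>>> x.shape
(13, 7)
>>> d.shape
(13,)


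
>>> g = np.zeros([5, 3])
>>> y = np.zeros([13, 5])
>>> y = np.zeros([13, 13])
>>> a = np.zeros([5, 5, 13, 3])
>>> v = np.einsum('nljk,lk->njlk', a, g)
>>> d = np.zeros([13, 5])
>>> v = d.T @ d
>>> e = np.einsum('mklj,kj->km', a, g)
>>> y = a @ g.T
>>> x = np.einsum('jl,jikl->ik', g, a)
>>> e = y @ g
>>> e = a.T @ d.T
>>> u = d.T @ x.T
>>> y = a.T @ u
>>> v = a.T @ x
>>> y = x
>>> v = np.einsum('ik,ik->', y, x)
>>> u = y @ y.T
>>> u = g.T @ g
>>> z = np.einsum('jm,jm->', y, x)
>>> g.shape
(5, 3)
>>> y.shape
(5, 13)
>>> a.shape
(5, 5, 13, 3)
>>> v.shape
()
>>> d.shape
(13, 5)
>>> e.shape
(3, 13, 5, 13)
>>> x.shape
(5, 13)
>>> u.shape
(3, 3)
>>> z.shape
()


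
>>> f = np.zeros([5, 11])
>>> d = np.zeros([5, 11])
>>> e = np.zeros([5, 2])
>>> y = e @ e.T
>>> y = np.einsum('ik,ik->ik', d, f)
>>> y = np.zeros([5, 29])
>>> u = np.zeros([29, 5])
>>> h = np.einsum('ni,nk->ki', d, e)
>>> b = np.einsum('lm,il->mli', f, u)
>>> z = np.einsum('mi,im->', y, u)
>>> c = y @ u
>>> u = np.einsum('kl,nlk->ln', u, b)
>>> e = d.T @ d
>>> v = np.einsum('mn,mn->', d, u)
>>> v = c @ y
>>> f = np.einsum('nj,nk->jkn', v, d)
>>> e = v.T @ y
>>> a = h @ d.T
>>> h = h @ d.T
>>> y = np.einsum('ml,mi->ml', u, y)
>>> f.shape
(29, 11, 5)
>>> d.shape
(5, 11)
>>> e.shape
(29, 29)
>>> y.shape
(5, 11)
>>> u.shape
(5, 11)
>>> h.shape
(2, 5)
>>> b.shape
(11, 5, 29)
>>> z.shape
()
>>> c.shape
(5, 5)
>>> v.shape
(5, 29)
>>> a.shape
(2, 5)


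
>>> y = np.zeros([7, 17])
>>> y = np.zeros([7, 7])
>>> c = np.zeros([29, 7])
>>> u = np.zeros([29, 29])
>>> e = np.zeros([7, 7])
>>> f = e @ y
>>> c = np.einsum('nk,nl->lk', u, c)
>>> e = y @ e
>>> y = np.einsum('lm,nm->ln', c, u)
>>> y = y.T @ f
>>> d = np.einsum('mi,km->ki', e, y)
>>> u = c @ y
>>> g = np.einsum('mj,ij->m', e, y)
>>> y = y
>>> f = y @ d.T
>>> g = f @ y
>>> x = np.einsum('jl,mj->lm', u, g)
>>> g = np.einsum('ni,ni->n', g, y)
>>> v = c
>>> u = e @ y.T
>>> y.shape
(29, 7)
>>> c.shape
(7, 29)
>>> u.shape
(7, 29)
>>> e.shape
(7, 7)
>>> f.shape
(29, 29)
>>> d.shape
(29, 7)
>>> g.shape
(29,)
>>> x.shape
(7, 29)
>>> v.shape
(7, 29)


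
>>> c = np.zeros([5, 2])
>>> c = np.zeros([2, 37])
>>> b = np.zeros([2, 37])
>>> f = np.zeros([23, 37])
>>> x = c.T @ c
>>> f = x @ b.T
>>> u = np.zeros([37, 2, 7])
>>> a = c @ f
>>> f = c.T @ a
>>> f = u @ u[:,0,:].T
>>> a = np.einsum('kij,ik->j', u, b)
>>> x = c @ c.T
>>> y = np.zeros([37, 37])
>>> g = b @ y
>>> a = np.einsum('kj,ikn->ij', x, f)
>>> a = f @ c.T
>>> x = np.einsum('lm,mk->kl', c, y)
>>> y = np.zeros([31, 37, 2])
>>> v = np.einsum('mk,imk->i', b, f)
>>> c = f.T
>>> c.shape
(37, 2, 37)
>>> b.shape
(2, 37)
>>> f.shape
(37, 2, 37)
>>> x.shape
(37, 2)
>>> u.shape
(37, 2, 7)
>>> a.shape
(37, 2, 2)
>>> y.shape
(31, 37, 2)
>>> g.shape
(2, 37)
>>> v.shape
(37,)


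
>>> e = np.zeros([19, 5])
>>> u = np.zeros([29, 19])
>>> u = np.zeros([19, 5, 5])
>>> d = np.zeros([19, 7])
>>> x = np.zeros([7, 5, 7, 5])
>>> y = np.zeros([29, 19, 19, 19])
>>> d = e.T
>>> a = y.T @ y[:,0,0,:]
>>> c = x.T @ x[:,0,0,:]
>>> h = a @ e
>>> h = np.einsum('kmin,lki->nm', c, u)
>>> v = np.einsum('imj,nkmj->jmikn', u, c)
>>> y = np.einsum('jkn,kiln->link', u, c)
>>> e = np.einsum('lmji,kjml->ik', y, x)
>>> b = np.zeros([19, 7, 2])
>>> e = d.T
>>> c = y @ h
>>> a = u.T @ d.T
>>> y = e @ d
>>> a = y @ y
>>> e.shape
(19, 5)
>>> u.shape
(19, 5, 5)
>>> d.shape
(5, 19)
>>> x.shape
(7, 5, 7, 5)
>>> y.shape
(19, 19)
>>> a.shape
(19, 19)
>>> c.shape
(5, 7, 5, 7)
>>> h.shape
(5, 7)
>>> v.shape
(5, 5, 19, 7, 5)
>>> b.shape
(19, 7, 2)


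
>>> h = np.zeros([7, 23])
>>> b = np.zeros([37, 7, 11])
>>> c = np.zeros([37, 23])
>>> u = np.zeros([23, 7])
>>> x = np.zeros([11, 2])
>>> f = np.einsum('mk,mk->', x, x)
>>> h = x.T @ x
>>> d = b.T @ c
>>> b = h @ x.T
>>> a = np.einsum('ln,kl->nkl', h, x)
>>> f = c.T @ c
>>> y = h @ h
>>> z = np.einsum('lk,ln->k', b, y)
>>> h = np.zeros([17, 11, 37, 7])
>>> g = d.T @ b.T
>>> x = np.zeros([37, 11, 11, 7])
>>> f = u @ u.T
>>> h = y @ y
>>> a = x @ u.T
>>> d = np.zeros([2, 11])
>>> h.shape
(2, 2)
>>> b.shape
(2, 11)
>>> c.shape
(37, 23)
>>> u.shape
(23, 7)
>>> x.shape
(37, 11, 11, 7)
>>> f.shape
(23, 23)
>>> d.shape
(2, 11)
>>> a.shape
(37, 11, 11, 23)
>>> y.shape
(2, 2)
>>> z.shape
(11,)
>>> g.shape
(23, 7, 2)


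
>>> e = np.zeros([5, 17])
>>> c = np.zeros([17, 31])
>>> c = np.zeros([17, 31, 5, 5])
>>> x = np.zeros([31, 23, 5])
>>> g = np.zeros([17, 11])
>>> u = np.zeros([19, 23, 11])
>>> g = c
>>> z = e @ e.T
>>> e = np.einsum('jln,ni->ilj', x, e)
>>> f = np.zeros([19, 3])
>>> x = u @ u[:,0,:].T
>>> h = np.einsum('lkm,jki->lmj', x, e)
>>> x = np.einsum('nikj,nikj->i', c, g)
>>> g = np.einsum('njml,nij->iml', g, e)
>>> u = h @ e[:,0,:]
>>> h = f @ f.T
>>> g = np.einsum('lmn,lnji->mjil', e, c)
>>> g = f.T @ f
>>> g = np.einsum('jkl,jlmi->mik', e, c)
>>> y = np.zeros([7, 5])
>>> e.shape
(17, 23, 31)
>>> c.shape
(17, 31, 5, 5)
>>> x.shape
(31,)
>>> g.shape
(5, 5, 23)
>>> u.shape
(19, 19, 31)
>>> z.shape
(5, 5)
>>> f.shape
(19, 3)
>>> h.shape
(19, 19)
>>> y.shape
(7, 5)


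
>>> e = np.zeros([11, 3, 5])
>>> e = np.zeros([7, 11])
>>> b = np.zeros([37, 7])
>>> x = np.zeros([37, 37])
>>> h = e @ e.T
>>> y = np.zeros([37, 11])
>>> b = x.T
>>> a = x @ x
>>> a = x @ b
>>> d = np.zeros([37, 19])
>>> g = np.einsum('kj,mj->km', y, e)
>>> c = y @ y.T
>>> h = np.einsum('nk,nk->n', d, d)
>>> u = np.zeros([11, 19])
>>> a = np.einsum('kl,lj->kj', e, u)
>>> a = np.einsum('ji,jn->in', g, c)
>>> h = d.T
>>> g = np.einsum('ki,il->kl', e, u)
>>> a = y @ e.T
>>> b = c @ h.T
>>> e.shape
(7, 11)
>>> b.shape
(37, 19)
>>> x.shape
(37, 37)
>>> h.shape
(19, 37)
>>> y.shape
(37, 11)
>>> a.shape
(37, 7)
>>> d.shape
(37, 19)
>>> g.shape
(7, 19)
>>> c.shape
(37, 37)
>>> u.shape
(11, 19)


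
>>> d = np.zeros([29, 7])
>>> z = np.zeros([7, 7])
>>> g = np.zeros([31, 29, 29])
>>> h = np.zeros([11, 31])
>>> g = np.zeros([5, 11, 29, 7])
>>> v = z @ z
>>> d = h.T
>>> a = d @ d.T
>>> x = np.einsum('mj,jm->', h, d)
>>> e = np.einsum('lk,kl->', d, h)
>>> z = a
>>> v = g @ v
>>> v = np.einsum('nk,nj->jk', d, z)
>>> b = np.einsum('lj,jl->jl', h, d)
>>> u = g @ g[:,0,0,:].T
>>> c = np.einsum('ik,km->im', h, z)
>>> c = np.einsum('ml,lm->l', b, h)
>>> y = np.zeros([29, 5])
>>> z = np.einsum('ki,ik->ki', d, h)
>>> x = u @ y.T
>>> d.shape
(31, 11)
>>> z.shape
(31, 11)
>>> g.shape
(5, 11, 29, 7)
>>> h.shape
(11, 31)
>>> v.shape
(31, 11)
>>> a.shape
(31, 31)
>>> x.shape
(5, 11, 29, 29)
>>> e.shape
()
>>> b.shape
(31, 11)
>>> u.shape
(5, 11, 29, 5)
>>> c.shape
(11,)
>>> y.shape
(29, 5)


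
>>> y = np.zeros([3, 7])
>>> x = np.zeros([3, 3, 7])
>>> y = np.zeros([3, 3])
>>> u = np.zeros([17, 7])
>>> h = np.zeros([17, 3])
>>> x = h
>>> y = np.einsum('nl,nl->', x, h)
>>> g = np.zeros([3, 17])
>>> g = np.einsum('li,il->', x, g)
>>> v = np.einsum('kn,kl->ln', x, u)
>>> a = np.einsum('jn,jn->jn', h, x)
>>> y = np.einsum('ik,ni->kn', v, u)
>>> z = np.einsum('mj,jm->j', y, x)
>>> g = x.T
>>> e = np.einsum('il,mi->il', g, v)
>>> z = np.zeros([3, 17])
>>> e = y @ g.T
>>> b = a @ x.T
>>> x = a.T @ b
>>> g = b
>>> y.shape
(3, 17)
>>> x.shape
(3, 17)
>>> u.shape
(17, 7)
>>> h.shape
(17, 3)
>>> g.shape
(17, 17)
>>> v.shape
(7, 3)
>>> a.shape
(17, 3)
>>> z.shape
(3, 17)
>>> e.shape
(3, 3)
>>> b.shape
(17, 17)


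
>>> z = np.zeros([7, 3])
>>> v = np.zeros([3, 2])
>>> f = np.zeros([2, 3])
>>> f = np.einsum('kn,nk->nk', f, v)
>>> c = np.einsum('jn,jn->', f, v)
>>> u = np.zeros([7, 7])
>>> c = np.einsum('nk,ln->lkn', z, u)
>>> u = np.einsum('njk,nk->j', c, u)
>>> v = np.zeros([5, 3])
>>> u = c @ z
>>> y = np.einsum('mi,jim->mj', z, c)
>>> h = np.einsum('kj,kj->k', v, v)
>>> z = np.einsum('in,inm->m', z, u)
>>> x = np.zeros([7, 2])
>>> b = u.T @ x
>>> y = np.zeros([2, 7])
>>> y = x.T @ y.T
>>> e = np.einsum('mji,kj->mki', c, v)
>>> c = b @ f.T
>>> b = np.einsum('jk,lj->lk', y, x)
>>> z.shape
(3,)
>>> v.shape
(5, 3)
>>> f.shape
(3, 2)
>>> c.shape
(3, 3, 3)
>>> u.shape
(7, 3, 3)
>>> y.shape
(2, 2)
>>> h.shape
(5,)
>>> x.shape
(7, 2)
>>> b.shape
(7, 2)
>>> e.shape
(7, 5, 7)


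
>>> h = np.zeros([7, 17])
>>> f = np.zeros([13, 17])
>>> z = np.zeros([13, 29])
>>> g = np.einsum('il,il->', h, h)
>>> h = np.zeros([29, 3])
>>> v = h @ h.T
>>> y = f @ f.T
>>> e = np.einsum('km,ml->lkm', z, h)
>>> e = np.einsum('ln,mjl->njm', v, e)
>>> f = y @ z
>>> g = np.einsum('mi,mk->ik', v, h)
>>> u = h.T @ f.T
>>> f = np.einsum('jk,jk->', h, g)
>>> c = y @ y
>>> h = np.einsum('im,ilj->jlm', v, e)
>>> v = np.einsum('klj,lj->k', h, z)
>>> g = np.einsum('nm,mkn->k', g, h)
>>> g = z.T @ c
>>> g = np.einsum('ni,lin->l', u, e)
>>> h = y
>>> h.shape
(13, 13)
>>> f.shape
()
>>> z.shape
(13, 29)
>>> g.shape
(29,)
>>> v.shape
(3,)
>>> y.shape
(13, 13)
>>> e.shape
(29, 13, 3)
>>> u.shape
(3, 13)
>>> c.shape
(13, 13)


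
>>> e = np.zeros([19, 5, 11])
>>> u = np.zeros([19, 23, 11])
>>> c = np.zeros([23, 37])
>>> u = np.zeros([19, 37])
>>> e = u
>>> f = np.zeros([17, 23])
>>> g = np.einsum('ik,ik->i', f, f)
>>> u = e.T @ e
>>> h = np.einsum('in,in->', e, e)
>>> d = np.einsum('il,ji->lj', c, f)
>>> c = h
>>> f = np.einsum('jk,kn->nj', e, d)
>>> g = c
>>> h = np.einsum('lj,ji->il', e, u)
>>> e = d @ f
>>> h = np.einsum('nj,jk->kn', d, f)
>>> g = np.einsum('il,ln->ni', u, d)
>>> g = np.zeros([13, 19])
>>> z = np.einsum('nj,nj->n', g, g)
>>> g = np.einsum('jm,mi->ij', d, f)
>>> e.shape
(37, 19)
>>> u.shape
(37, 37)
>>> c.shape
()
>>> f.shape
(17, 19)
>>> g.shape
(19, 37)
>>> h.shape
(19, 37)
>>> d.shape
(37, 17)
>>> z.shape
(13,)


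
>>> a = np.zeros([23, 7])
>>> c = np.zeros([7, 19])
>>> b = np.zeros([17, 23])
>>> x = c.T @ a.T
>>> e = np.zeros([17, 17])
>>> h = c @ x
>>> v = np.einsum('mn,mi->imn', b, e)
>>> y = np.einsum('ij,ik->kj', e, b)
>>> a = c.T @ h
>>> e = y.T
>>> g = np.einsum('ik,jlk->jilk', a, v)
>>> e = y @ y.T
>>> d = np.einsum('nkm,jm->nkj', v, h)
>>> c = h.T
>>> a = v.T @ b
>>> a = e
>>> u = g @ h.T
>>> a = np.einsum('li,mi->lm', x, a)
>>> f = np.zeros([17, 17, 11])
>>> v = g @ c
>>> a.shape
(19, 23)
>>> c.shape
(23, 7)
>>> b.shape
(17, 23)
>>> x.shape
(19, 23)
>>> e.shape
(23, 23)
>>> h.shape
(7, 23)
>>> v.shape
(17, 19, 17, 7)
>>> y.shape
(23, 17)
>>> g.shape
(17, 19, 17, 23)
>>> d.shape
(17, 17, 7)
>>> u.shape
(17, 19, 17, 7)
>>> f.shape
(17, 17, 11)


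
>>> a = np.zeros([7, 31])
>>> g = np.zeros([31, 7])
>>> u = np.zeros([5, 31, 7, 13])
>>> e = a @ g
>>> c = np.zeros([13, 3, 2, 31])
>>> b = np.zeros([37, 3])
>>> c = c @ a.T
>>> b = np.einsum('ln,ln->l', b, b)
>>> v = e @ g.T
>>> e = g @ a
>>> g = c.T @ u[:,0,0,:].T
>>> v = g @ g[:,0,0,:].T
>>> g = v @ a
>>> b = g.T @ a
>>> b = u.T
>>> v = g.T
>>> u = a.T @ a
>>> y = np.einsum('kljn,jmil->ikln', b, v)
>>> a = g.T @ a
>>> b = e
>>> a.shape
(31, 3, 2, 31)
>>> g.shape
(7, 2, 3, 31)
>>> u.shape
(31, 31)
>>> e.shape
(31, 31)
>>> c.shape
(13, 3, 2, 7)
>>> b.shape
(31, 31)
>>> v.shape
(31, 3, 2, 7)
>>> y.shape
(2, 13, 7, 5)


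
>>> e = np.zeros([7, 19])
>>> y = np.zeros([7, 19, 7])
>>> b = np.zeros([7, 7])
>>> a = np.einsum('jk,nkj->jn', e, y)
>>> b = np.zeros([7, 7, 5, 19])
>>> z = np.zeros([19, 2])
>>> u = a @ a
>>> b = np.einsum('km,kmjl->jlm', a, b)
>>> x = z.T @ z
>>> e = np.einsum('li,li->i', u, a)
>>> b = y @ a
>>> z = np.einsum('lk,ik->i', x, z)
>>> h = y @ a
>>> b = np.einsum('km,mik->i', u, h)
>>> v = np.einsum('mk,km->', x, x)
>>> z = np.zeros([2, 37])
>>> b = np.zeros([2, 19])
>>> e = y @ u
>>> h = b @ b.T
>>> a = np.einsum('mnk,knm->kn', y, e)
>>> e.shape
(7, 19, 7)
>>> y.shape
(7, 19, 7)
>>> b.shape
(2, 19)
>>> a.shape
(7, 19)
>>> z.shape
(2, 37)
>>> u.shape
(7, 7)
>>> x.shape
(2, 2)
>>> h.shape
(2, 2)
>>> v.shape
()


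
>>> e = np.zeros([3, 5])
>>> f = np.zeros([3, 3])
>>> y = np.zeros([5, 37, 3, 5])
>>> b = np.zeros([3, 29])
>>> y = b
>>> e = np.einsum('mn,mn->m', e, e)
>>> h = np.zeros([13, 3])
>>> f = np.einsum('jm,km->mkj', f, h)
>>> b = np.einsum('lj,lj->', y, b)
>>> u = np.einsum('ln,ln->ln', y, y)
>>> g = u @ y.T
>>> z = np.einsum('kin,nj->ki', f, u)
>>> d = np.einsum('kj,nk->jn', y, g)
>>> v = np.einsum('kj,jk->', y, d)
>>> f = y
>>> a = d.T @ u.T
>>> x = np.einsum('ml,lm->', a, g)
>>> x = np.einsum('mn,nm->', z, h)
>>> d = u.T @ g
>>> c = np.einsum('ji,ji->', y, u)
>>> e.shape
(3,)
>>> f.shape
(3, 29)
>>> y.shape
(3, 29)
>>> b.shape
()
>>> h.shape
(13, 3)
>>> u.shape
(3, 29)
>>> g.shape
(3, 3)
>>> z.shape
(3, 13)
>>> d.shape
(29, 3)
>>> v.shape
()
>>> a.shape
(3, 3)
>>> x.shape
()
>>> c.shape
()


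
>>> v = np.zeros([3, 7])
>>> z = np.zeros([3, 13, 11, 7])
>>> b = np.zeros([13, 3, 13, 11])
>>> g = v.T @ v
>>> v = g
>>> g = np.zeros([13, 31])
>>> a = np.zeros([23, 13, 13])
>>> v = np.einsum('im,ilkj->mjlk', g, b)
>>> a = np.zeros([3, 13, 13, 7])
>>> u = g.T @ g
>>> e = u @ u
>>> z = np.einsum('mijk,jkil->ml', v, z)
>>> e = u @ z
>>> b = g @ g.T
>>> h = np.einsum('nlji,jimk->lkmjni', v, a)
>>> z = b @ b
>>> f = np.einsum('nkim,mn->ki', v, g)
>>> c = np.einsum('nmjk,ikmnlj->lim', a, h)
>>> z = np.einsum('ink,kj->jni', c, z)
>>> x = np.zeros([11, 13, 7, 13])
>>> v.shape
(31, 11, 3, 13)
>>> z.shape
(13, 11, 31)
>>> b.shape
(13, 13)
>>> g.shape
(13, 31)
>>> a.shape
(3, 13, 13, 7)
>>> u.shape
(31, 31)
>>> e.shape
(31, 7)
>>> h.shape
(11, 7, 13, 3, 31, 13)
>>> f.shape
(11, 3)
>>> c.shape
(31, 11, 13)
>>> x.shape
(11, 13, 7, 13)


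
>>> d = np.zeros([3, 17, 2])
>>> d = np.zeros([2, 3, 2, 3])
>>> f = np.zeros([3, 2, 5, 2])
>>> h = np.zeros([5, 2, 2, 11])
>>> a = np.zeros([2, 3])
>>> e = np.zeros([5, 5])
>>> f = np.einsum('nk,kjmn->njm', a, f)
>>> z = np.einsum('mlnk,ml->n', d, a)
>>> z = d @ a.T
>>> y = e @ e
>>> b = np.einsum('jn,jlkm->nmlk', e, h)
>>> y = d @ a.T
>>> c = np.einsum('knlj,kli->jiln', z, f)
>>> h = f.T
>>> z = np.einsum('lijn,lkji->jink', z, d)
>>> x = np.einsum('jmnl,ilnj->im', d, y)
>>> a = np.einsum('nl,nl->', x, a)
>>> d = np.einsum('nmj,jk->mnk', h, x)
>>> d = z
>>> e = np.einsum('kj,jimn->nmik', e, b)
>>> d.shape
(2, 3, 2, 3)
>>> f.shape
(2, 2, 5)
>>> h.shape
(5, 2, 2)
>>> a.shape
()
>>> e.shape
(2, 2, 11, 5)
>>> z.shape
(2, 3, 2, 3)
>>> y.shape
(2, 3, 2, 2)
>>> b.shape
(5, 11, 2, 2)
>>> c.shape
(2, 5, 2, 3)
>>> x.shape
(2, 3)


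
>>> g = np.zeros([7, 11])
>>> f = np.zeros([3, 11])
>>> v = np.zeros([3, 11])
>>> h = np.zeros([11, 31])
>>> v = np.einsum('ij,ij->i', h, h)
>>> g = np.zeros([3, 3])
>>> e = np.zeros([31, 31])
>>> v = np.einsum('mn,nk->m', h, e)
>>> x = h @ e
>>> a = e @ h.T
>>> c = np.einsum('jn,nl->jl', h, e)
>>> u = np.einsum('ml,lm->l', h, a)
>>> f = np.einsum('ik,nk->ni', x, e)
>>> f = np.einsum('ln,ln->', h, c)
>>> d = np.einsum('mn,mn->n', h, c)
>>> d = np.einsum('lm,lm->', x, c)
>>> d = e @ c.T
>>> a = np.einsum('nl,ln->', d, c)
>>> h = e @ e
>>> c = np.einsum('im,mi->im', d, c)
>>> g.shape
(3, 3)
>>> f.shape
()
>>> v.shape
(11,)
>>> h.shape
(31, 31)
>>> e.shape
(31, 31)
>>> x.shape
(11, 31)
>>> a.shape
()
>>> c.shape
(31, 11)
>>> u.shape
(31,)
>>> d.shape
(31, 11)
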